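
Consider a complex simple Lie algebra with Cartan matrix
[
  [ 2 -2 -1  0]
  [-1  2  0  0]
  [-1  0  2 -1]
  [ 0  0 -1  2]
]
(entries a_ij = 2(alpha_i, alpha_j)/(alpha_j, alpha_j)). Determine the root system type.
B_4 (so(9))

The matrix has rank 4 with 2's on the diagonal. Reading the off-diagonal entries as Dynkin edges (a single edge where a_ij = a_ji = -1; a double or triple edge where a_ij * a_ji = 2 or 3), the diagram is a chain of 4 nodes with a double edge at one end; the terminal node there is the unique short simple root (B_4). One simple-root ordering that puts it in standard form is (alpha_4, alpha_3, alpha_1, alpha_2). So the algebra is type B_4, i.e. so(9).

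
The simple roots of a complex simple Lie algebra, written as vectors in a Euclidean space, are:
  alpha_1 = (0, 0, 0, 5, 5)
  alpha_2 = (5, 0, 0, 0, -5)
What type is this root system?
A_2 (sl(3))

Compute the Cartan integers a_ij = 2(alpha_i, alpha_j)/(alpha_j, alpha_j); the resulting 2x2 Cartan matrix is
[[2, -1], [-1, 2]].
All simple roots have the same length, so the diagram is simply laced. The associated Dynkin diagram is a chain of 2 nodes with single edges (A_2), so the type is A_2 (the algebra sl(3)).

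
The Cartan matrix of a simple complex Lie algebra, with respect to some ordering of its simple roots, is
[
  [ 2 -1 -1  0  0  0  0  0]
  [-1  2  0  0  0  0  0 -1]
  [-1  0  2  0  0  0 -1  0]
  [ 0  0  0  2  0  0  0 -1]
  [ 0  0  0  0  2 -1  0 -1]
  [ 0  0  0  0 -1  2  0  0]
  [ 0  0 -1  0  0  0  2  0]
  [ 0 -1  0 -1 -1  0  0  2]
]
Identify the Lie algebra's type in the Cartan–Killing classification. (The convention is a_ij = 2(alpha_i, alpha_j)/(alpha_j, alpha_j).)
E_8

The matrix has rank 8 with 2's on the diagonal. Reading the off-diagonal entries as Dynkin edges (a single edge where a_ij = a_ji = -1; a double or triple edge where a_ij * a_ji = 2 or 3), the diagram is a chain of 7 nodes with one extra node attached to the third node from one end (E_8). One simple-root ordering that puts it in standard form is (alpha_6, alpha_4, alpha_5, alpha_8, alpha_2, alpha_1, alpha_3, alpha_7). So the algebra is type E_8.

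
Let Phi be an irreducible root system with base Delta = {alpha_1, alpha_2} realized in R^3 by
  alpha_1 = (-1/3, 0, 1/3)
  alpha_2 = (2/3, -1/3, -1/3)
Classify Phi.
G_2

Compute the Cartan integers a_ij = 2(alpha_i, alpha_j)/(alpha_j, alpha_j); the resulting 2x2 Cartan matrix is
[[2, -1], [-3, 2]].
The roots have two lengths (squared-length ratio 3:1); the short ones are alpha_{1}. The associated Dynkin diagram is two nodes joined by a triple edge (G_2), so the type is G_2.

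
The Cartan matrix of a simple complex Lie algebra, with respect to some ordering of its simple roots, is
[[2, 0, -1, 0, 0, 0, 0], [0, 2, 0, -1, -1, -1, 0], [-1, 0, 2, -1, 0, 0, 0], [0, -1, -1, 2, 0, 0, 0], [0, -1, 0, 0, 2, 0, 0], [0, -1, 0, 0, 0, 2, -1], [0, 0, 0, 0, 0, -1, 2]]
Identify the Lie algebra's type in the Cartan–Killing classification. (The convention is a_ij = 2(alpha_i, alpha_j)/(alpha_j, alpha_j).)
The matrix has rank 7 with 2's on the diagonal. Reading the off-diagonal entries as Dynkin edges (a single edge where a_ij = a_ji = -1; a double or triple edge where a_ij * a_ji = 2 or 3), the diagram is a chain of 6 nodes with one extra node attached to the third node from one end (E_7). One simple-root ordering that puts it in standard form is (alpha_7, alpha_5, alpha_6, alpha_2, alpha_4, alpha_3, alpha_1). So the algebra is type E_7.

E_7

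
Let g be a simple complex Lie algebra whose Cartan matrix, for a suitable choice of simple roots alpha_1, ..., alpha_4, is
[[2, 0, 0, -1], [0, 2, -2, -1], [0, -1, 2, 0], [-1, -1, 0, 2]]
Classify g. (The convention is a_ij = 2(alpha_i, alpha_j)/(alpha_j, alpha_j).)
B_4 (so(9))

The matrix has rank 4 with 2's on the diagonal. Reading the off-diagonal entries as Dynkin edges (a single edge where a_ij = a_ji = -1; a double or triple edge where a_ij * a_ji = 2 or 3), the diagram is a chain of 4 nodes with a double edge at one end; the terminal node there is the unique short simple root (B_4). One simple-root ordering that puts it in standard form is (alpha_1, alpha_4, alpha_2, alpha_3). So the algebra is type B_4, i.e. so(9).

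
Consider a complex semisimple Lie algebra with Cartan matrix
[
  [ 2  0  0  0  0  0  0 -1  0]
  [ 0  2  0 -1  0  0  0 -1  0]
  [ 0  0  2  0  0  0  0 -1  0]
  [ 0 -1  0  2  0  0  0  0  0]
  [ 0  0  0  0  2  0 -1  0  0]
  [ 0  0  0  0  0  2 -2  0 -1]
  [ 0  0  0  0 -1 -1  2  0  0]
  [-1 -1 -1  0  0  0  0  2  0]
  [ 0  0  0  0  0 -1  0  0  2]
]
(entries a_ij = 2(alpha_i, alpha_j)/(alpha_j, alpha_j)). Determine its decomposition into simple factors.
The diagram associated to this matrix has two connected components: the simple roots {alpha_1, alpha_2, alpha_3, alpha_4, alpha_8} form a chain of 3 nodes with a fork of two nodes at one end (D_5), and {alpha_5, alpha_6, alpha_7, alpha_9} form a chain of 4 nodes with a double edge between the middle two (F_4). A semisimple Lie algebra decomposes uniquely as the direct sum of simple ideals, one per connected component of its Dynkin diagram, so g ≅ D_5 ⊕ F_4 (dimension 45 + 52 = 97).

D5 ⊕ F4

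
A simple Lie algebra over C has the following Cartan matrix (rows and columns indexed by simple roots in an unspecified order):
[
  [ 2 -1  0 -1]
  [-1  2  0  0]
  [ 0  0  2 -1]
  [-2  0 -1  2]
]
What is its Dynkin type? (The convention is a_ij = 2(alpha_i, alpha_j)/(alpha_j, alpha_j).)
The matrix has rank 4 with 2's on the diagonal. Reading the off-diagonal entries as Dynkin edges (a single edge where a_ij = a_ji = -1; a double or triple edge where a_ij * a_ji = 2 or 3), the diagram is a chain of 4 nodes with a double edge between the middle two (F_4). One simple-root ordering that puts it in standard form is (alpha_3, alpha_4, alpha_1, alpha_2). So the algebra is type F_4.

F4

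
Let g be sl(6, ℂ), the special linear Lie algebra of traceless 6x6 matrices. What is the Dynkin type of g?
A5

This is sl(6), which has dimension 6^2 - 1 = 35 and rank 6 - 1 = 5 (a Cartan subalgebra is the diagonal traceless matrices). In the classification of classical Lie algebras, the special linear algebra sl(n+1) has type A_n; here n = 5, so the Dynkin diagram is a chain of 5 nodes with single edges (A_5). Hence the type is A_5.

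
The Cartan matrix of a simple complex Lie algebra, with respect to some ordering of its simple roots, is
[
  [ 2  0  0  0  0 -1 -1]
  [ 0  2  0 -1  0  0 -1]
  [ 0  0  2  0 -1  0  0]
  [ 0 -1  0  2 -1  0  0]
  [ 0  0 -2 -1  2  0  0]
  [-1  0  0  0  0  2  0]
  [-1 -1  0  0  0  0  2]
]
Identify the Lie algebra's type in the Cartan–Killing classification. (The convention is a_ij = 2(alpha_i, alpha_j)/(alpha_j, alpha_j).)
The matrix has rank 7 with 2's on the diagonal. Reading the off-diagonal entries as Dynkin edges (a single edge where a_ij = a_ji = -1; a double or triple edge where a_ij * a_ji = 2 or 3), the diagram is a chain of 7 nodes with a double edge at one end; the terminal node there is the unique short simple root (B_7). One simple-root ordering that puts it in standard form is (alpha_6, alpha_1, alpha_7, alpha_2, alpha_4, alpha_5, alpha_3). So the algebra is type B_7, i.e. so(15).

B7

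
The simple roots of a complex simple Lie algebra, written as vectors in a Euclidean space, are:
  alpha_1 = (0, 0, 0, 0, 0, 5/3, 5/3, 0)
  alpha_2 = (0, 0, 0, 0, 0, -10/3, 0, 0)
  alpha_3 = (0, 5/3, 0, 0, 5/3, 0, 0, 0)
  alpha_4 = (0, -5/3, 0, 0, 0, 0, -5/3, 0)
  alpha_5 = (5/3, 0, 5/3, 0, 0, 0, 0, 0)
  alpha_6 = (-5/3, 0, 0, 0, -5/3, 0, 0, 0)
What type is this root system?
Compute the Cartan integers a_ij = 2(alpha_i, alpha_j)/(alpha_j, alpha_j); the resulting 6x6 Cartan matrix is
[[2, -1, 0, -1, 0, 0], [-2, 2, 0, 0, 0, 0], [0, 0, 2, -1, 0, -1], [-1, 0, -1, 2, 0, 0], [0, 0, 0, 0, 2, -1], [0, 0, -1, 0, -1, 2]].
The roots have two lengths (squared-length ratio 2:1); the short ones are alpha_{1,3,4,5,6}. The associated Dynkin diagram is a chain of 6 nodes with a double edge at one end; the terminal node there is the unique long simple root (C_6), so the type is C_6 (the algebra sp(12)).

type C_6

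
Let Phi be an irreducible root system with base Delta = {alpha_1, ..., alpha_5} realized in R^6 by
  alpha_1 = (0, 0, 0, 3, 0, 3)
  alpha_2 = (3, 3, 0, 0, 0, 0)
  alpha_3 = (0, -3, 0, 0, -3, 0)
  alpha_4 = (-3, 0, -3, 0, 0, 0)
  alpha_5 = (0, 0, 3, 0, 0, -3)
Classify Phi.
A5

Compute the Cartan integers a_ij = 2(alpha_i, alpha_j)/(alpha_j, alpha_j); the resulting 5x5 Cartan matrix is
[[2, 0, 0, 0, -1], [0, 2, -1, -1, 0], [0, -1, 2, 0, 0], [0, -1, 0, 2, -1], [-1, 0, 0, -1, 2]].
All simple roots have the same length, so the diagram is simply laced. The associated Dynkin diagram is a chain of 5 nodes with single edges (A_5), so the type is A_5 (the algebra sl(6)).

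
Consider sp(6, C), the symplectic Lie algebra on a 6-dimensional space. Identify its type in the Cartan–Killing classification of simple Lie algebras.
C_3 (sp(6))

This is sp(6), which has dimension 6(6+1)/2 = 21 and rank 6/2 = 3. In the classification of classical Lie algebras, the symplectic algebra sp(2n) has type C_n; here n = 3, so the Dynkin diagram is a chain of 3 nodes with a double edge at one end; the terminal node there is the unique long simple root (C_3). Hence the type is C_3.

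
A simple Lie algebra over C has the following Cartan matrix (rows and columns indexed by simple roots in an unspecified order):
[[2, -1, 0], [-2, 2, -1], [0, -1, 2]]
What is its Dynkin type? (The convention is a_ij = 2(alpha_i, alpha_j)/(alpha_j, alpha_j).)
B3

The matrix has rank 3 with 2's on the diagonal. Reading the off-diagonal entries as Dynkin edges (a single edge where a_ij = a_ji = -1; a double or triple edge where a_ij * a_ji = 2 or 3), the diagram is a chain of 3 nodes with a double edge at one end; the terminal node there is the unique short simple root (B_3). One simple-root ordering that puts it in standard form is (alpha_3, alpha_2, alpha_1). So the algebra is type B_3, i.e. so(7).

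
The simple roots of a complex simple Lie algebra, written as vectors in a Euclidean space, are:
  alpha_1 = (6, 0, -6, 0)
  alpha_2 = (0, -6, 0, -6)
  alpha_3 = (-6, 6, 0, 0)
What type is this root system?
A_3

Compute the Cartan integers a_ij = 2(alpha_i, alpha_j)/(alpha_j, alpha_j); the resulting 3x3 Cartan matrix is
[[2, 0, -1], [0, 2, -1], [-1, -1, 2]].
All simple roots have the same length, so the diagram is simply laced. The associated Dynkin diagram is a chain of 3 nodes with single edges (A_3), so the type is A_3 (the algebra sl(4)).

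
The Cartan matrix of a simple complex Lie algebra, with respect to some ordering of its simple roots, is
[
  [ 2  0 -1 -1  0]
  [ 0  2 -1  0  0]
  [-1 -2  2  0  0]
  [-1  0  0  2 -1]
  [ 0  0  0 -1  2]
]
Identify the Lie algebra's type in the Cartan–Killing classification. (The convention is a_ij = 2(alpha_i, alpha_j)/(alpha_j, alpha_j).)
type B_5

The matrix has rank 5 with 2's on the diagonal. Reading the off-diagonal entries as Dynkin edges (a single edge where a_ij = a_ji = -1; a double or triple edge where a_ij * a_ji = 2 or 3), the diagram is a chain of 5 nodes with a double edge at one end; the terminal node there is the unique short simple root (B_5). One simple-root ordering that puts it in standard form is (alpha_5, alpha_4, alpha_1, alpha_3, alpha_2). So the algebra is type B_5, i.e. so(11).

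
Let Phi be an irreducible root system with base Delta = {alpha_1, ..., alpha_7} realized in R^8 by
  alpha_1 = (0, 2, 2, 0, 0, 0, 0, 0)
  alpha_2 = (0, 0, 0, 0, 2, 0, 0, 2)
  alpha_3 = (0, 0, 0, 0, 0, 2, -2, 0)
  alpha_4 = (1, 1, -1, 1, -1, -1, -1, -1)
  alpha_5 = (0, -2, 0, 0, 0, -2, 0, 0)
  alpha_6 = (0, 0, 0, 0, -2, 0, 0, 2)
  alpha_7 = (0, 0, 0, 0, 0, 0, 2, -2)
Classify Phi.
Compute the Cartan integers a_ij = 2(alpha_i, alpha_j)/(alpha_j, alpha_j); the resulting 7x7 Cartan matrix is
[[2, 0, 0, 0, -1, 0, 0], [0, 2, 0, -1, 0, 0, -1], [0, 0, 2, 0, -1, 0, -1], [0, -1, 0, 2, 0, 0, 0], [-1, 0, -1, 0, 2, 0, 0], [0, 0, 0, 0, 0, 2, -1], [0, -1, -1, 0, 0, -1, 2]].
All simple roots have the same length, so the diagram is simply laced. The associated Dynkin diagram is a chain of 6 nodes with one extra node attached to the third node from one end (E_7), so the type is E_7.

type E_7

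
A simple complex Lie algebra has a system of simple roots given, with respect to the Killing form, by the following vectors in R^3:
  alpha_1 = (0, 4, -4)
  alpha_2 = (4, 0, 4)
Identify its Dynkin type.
A_2

Compute the Cartan integers a_ij = 2(alpha_i, alpha_j)/(alpha_j, alpha_j); the resulting 2x2 Cartan matrix is
[[2, -1], [-1, 2]].
All simple roots have the same length, so the diagram is simply laced. The associated Dynkin diagram is a chain of 2 nodes with single edges (A_2), so the type is A_2 (the algebra sl(3)).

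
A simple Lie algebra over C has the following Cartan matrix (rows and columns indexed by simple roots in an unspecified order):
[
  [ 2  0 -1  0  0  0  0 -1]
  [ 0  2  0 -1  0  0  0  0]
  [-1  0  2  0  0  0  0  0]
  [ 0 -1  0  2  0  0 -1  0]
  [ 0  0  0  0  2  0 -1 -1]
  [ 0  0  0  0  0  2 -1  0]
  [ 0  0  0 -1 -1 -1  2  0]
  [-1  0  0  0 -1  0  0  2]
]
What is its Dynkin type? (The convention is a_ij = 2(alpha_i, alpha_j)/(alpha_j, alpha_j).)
E_8

The matrix has rank 8 with 2's on the diagonal. Reading the off-diagonal entries as Dynkin edges (a single edge where a_ij = a_ji = -1; a double or triple edge where a_ij * a_ji = 2 or 3), the diagram is a chain of 7 nodes with one extra node attached to the third node from one end (E_8). One simple-root ordering that puts it in standard form is (alpha_2, alpha_6, alpha_4, alpha_7, alpha_5, alpha_8, alpha_1, alpha_3). So the algebra is type E_8.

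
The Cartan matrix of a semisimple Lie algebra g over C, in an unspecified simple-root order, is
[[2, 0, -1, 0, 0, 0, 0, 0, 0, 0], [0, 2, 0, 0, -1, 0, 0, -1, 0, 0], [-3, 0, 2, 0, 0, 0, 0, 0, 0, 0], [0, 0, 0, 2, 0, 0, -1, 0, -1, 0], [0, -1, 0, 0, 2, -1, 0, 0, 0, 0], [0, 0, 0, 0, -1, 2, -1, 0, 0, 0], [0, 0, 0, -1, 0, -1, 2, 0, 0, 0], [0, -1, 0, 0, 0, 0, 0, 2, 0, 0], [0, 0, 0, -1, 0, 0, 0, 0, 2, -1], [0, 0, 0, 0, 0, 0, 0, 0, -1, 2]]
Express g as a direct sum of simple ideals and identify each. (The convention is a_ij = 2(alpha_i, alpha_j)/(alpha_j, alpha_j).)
The diagram associated to this matrix has two connected components: the simple roots {alpha_2, alpha_4, alpha_5, alpha_6, alpha_7, alpha_8, alpha_9, alpha_10} form a chain of 8 nodes with single edges (A_8), and {alpha_1, alpha_3} form two nodes joined by a triple edge (G_2). A semisimple Lie algebra decomposes uniquely as the direct sum of simple ideals, one per connected component of its Dynkin diagram, so g ≅ A_8 ⊕ G_2 (dimension 80 + 14 = 94).

A_8 (sl(9)) ⊕ G_2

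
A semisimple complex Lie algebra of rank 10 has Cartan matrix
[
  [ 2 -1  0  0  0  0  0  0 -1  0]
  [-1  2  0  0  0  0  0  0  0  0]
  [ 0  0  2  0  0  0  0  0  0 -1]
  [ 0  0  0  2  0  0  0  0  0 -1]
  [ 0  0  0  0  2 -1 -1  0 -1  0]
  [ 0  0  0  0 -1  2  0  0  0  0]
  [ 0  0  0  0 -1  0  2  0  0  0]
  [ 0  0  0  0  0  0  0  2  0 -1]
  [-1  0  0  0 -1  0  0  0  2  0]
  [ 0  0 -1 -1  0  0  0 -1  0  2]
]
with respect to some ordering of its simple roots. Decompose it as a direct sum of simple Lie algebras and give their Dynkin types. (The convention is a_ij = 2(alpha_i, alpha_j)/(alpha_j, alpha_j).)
type D_4 ⊕ type D_6

The diagram associated to this matrix has two connected components: the simple roots {alpha_3, alpha_4, alpha_8, alpha_10} form a chain of 2 nodes with a fork of two nodes at one end (D_4), and {alpha_1, alpha_2, alpha_5, alpha_6, alpha_7, alpha_9} form a chain of 4 nodes with a fork of two nodes at one end (D_6). A semisimple Lie algebra decomposes uniquely as the direct sum of simple ideals, one per connected component of its Dynkin diagram, so g ≅ D_4 ⊕ D_6 (dimension 28 + 66 = 94).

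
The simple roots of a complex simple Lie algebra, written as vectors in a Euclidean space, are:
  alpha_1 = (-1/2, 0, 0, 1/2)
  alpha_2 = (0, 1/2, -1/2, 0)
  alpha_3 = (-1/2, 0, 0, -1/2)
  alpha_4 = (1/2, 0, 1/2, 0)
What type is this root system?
D4

Compute the Cartan integers a_ij = 2(alpha_i, alpha_j)/(alpha_j, alpha_j); the resulting 4x4 Cartan matrix is
[[2, 0, 0, -1], [0, 2, 0, -1], [0, 0, 2, -1], [-1, -1, -1, 2]].
All simple roots have the same length, so the diagram is simply laced. The associated Dynkin diagram is a chain of 2 nodes with a fork of two nodes at one end (D_4), so the type is D_4 (the algebra so(8)).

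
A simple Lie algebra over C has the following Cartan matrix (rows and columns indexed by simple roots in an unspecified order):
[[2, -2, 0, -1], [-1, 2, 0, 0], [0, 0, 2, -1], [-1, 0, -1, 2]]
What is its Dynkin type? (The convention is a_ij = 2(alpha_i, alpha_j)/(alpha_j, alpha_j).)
B_4

The matrix has rank 4 with 2's on the diagonal. Reading the off-diagonal entries as Dynkin edges (a single edge where a_ij = a_ji = -1; a double or triple edge where a_ij * a_ji = 2 or 3), the diagram is a chain of 4 nodes with a double edge at one end; the terminal node there is the unique short simple root (B_4). One simple-root ordering that puts it in standard form is (alpha_3, alpha_4, alpha_1, alpha_2). So the algebra is type B_4, i.e. so(9).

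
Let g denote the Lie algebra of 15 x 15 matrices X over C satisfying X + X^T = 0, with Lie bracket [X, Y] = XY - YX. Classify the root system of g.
B7

This is so(15) with 15 odd, which has dimension 15(15-1)/2 = 105 and rank (15-1)/2 = 7. In the classification of classical Lie algebras, the orthogonal algebra so(2n+1) in an odd number of variables has type B_n; here n = 7, so the Dynkin diagram is a chain of 7 nodes with a double edge at one end; the terminal node there is the unique short simple root (B_7). Hence the type is B_7.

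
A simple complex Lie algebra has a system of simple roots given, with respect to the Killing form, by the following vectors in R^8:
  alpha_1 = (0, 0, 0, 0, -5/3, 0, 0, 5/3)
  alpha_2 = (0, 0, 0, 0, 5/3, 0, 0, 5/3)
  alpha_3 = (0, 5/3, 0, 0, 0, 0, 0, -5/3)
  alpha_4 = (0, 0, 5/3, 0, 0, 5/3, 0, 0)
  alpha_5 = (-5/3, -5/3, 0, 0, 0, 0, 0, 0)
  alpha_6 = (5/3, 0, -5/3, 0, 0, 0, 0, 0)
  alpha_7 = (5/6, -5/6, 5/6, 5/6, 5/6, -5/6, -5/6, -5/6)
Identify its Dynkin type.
type E_7

Compute the Cartan integers a_ij = 2(alpha_i, alpha_j)/(alpha_j, alpha_j); the resulting 7x7 Cartan matrix is
[[2, 0, -1, 0, 0, 0, -1], [0, 2, -1, 0, 0, 0, 0], [-1, -1, 2, 0, -1, 0, 0], [0, 0, 0, 2, 0, -1, 0], [0, 0, -1, 0, 2, -1, 0], [0, 0, 0, -1, -1, 2, 0], [-1, 0, 0, 0, 0, 0, 2]].
All simple roots have the same length, so the diagram is simply laced. The associated Dynkin diagram is a chain of 6 nodes with one extra node attached to the third node from one end (E_7), so the type is E_7.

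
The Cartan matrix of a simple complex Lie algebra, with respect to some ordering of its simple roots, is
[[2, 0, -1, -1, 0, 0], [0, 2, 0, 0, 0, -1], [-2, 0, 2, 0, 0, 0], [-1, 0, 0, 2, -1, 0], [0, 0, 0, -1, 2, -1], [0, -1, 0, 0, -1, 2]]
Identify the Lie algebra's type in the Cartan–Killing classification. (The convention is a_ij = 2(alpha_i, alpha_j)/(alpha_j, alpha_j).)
type C_6

The matrix has rank 6 with 2's on the diagonal. Reading the off-diagonal entries as Dynkin edges (a single edge where a_ij = a_ji = -1; a double or triple edge where a_ij * a_ji = 2 or 3), the diagram is a chain of 6 nodes with a double edge at one end; the terminal node there is the unique long simple root (C_6). One simple-root ordering that puts it in standard form is (alpha_2, alpha_6, alpha_5, alpha_4, alpha_1, alpha_3). So the algebra is type C_6, i.e. sp(12).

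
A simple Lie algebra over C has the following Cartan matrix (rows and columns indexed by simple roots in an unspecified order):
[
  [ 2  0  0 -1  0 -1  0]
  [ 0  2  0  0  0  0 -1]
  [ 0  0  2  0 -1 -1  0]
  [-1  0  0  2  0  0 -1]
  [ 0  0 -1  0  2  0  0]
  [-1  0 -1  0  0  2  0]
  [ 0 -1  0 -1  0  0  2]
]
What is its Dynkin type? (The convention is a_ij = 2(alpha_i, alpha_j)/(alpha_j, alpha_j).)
A7

The matrix has rank 7 with 2's on the diagonal. Reading the off-diagonal entries as Dynkin edges (a single edge where a_ij = a_ji = -1; a double or triple edge where a_ij * a_ji = 2 or 3), the diagram is a chain of 7 nodes with single edges (A_7). One simple-root ordering that puts it in standard form is (alpha_2, alpha_7, alpha_4, alpha_1, alpha_6, alpha_3, alpha_5). So the algebra is type A_7, i.e. sl(8).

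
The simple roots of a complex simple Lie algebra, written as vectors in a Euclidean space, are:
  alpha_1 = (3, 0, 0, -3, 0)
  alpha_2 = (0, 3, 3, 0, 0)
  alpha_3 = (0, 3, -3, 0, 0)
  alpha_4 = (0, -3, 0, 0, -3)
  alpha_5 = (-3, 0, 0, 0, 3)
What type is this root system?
Compute the Cartan integers a_ij = 2(alpha_i, alpha_j)/(alpha_j, alpha_j); the resulting 5x5 Cartan matrix is
[[2, 0, 0, 0, -1], [0, 2, 0, -1, 0], [0, 0, 2, -1, 0], [0, -1, -1, 2, -1], [-1, 0, 0, -1, 2]].
All simple roots have the same length, so the diagram is simply laced. The associated Dynkin diagram is a chain of 3 nodes with a fork of two nodes at one end (D_5), so the type is D_5 (the algebra so(10)).

D5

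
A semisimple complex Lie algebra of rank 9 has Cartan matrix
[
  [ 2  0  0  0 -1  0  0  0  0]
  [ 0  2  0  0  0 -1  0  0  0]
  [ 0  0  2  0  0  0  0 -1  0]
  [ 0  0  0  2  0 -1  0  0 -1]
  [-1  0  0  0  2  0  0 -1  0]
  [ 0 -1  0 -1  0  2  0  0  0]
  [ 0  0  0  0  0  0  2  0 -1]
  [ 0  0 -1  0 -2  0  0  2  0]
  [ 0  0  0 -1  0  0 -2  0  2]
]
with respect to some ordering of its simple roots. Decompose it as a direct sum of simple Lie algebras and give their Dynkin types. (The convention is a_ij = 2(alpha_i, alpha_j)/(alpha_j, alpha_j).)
The diagram associated to this matrix has two connected components: the simple roots {alpha_2, alpha_4, alpha_6, alpha_7, alpha_9} form a chain of 5 nodes with a double edge at one end; the terminal node there is the unique short simple root (B_5), and {alpha_1, alpha_3, alpha_5, alpha_8} form a chain of 4 nodes with a double edge between the middle two (F_4). A semisimple Lie algebra decomposes uniquely as the direct sum of simple ideals, one per connected component of its Dynkin diagram, so g ≅ B_5 ⊕ F_4 (dimension 55 + 52 = 107).

B_5 + F_4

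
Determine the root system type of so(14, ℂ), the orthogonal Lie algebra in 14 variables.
D7

This is so(14) with 14 even, which has dimension 14(14-1)/2 = 91 and rank 14/2 = 7. In the classification of classical Lie algebras, the orthogonal algebra so(2n) in an even number of variables has type D_n; here n = 7, so the Dynkin diagram is a chain of 5 nodes with a fork of two nodes at one end (D_7). Hence the type is D_7.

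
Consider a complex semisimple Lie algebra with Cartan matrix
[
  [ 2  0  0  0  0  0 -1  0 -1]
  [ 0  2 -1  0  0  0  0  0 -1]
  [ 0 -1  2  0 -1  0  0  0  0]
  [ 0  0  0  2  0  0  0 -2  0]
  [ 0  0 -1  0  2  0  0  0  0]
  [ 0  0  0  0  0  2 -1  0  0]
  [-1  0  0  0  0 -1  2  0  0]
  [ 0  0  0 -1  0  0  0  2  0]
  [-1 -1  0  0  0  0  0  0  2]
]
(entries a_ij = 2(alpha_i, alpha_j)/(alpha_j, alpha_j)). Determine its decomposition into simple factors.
The diagram associated to this matrix has two connected components: the simple roots {alpha_1, alpha_2, alpha_3, alpha_5, alpha_6, alpha_7, alpha_9} form a chain of 7 nodes with single edges (A_7), and {alpha_4, alpha_8} form a chain of 2 nodes with a double edge at one end; the terminal node there is the unique short simple root (B_2). A semisimple Lie algebra decomposes uniquely as the direct sum of simple ideals, one per connected component of its Dynkin diagram, so g ≅ A_7 ⊕ B_2 (dimension 63 + 10 = 73).

A_7 (sl(8)) ⊕ B_2 (so(5))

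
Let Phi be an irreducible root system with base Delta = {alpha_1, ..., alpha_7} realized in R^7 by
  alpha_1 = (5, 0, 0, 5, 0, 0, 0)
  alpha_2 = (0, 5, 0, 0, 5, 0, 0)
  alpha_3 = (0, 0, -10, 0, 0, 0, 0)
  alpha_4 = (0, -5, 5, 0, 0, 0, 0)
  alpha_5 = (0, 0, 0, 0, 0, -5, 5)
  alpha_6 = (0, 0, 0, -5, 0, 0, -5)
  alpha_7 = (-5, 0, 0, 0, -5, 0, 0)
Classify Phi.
type C_7

Compute the Cartan integers a_ij = 2(alpha_i, alpha_j)/(alpha_j, alpha_j); the resulting 7x7 Cartan matrix is
[[2, 0, 0, 0, 0, -1, -1], [0, 2, 0, -1, 0, 0, -1], [0, 0, 2, -2, 0, 0, 0], [0, -1, -1, 2, 0, 0, 0], [0, 0, 0, 0, 2, -1, 0], [-1, 0, 0, 0, -1, 2, 0], [-1, -1, 0, 0, 0, 0, 2]].
The roots have two lengths (squared-length ratio 2:1); the short ones are alpha_{1,2,4,5,6,7}. The associated Dynkin diagram is a chain of 7 nodes with a double edge at one end; the terminal node there is the unique long simple root (C_7), so the type is C_7 (the algebra sp(14)).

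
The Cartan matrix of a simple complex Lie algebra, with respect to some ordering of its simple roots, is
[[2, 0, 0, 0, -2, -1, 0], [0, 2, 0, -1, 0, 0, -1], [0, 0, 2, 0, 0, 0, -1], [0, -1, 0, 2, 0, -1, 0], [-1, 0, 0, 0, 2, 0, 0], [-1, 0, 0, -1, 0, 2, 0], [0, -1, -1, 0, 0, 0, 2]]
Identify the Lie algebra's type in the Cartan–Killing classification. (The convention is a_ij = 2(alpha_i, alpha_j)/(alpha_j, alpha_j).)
The matrix has rank 7 with 2's on the diagonal. Reading the off-diagonal entries as Dynkin edges (a single edge where a_ij = a_ji = -1; a double or triple edge where a_ij * a_ji = 2 or 3), the diagram is a chain of 7 nodes with a double edge at one end; the terminal node there is the unique short simple root (B_7). One simple-root ordering that puts it in standard form is (alpha_3, alpha_7, alpha_2, alpha_4, alpha_6, alpha_1, alpha_5). So the algebra is type B_7, i.e. so(15).

type B_7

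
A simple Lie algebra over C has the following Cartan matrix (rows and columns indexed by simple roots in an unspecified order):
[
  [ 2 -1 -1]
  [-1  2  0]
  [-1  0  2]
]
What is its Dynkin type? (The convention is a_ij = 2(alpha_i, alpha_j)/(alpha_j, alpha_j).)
The matrix has rank 3 with 2's on the diagonal. Reading the off-diagonal entries as Dynkin edges (a single edge where a_ij = a_ji = -1; a double or triple edge where a_ij * a_ji = 2 or 3), the diagram is a chain of 3 nodes with single edges (A_3). One simple-root ordering that puts it in standard form is (alpha_2, alpha_1, alpha_3). So the algebra is type A_3, i.e. sl(4).

A3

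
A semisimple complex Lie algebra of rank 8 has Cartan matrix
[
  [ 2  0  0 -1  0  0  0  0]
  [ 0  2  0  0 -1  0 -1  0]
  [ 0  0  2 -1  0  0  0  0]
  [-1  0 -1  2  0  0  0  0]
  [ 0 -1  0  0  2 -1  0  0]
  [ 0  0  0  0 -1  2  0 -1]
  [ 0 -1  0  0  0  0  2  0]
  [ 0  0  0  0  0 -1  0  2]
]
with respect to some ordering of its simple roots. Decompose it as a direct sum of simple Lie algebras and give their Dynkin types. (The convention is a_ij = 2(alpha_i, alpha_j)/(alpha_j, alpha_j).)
A_3 ⊕ A_5

The diagram associated to this matrix has two connected components: the simple roots {alpha_1, alpha_3, alpha_4} form a chain of 3 nodes with single edges (A_3), and {alpha_2, alpha_5, alpha_6, alpha_7, alpha_8} form a chain of 5 nodes with single edges (A_5). A semisimple Lie algebra decomposes uniquely as the direct sum of simple ideals, one per connected component of its Dynkin diagram, so g ≅ A_3 ⊕ A_5 (dimension 15 + 35 = 50).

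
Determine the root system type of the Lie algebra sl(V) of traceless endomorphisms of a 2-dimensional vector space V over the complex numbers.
This is sl(2), which has dimension 2^2 - 1 = 3 and rank 2 - 1 = 1 (a Cartan subalgebra is the diagonal traceless matrices). In the classification of classical Lie algebras, the special linear algebra sl(n+1) has type A_n; here n = 1, so the Dynkin diagram is a chain of 1 nodes with single edges (A_1). Hence the type is A_1.

A_1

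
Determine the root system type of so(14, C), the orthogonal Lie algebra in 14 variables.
D_7 (so(14))

This is so(14) with 14 even, which has dimension 14(14-1)/2 = 91 and rank 14/2 = 7. In the classification of classical Lie algebras, the orthogonal algebra so(2n) in an even number of variables has type D_n; here n = 7, so the Dynkin diagram is a chain of 5 nodes with a fork of two nodes at one end (D_7). Hence the type is D_7.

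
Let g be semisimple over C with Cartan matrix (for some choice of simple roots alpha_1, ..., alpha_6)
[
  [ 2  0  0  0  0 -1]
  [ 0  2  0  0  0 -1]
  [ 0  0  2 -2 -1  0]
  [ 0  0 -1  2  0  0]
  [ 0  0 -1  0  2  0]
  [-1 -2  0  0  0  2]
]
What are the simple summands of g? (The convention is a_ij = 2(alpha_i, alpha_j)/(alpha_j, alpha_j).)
B_3 (so(7)) ⊕ B_3 (so(7))

The diagram associated to this matrix has two connected components: the simple roots {alpha_1, alpha_2, alpha_6} form a chain of 3 nodes with a double edge at one end; the terminal node there is the unique short simple root (B_3), and {alpha_3, alpha_4, alpha_5} form a chain of 3 nodes with a double edge at one end; the terminal node there is the unique short simple root (B_3). A semisimple Lie algebra decomposes uniquely as the direct sum of simple ideals, one per connected component of its Dynkin diagram, so g ≅ B_3 ⊕ B_3 (dimension 21 + 21 = 42).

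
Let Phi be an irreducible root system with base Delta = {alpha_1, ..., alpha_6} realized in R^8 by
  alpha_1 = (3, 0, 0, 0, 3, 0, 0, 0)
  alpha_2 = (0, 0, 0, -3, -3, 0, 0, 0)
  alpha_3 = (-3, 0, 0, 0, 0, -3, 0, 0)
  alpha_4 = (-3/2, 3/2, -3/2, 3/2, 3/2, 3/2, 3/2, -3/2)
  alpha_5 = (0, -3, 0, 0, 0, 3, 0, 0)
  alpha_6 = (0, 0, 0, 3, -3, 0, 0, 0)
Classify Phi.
E_6

Compute the Cartan integers a_ij = 2(alpha_i, alpha_j)/(alpha_j, alpha_j); the resulting 6x6 Cartan matrix is
[[2, -1, -1, 0, 0, -1], [-1, 2, 0, -1, 0, 0], [-1, 0, 2, 0, -1, 0], [0, -1, 0, 2, 0, 0], [0, 0, -1, 0, 2, 0], [-1, 0, 0, 0, 0, 2]].
All simple roots have the same length, so the diagram is simply laced. The associated Dynkin diagram is a chain of 5 nodes with one extra node attached to the third node from one end (E_6), so the type is E_6.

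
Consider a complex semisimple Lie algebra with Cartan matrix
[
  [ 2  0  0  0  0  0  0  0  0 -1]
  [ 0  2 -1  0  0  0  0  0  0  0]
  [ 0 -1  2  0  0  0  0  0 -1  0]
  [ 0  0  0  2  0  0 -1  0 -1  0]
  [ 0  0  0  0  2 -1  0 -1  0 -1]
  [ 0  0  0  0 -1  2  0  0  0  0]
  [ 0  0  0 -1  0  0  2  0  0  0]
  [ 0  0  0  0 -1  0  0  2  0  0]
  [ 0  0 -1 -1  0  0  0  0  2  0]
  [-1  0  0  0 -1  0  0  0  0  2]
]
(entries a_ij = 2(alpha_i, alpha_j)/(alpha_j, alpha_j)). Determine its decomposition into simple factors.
A_5 (sl(6)) + D_5 (so(10))

The diagram associated to this matrix has two connected components: the simple roots {alpha_2, alpha_3, alpha_4, alpha_7, alpha_9} form a chain of 5 nodes with single edges (A_5), and {alpha_1, alpha_5, alpha_6, alpha_8, alpha_10} form a chain of 3 nodes with a fork of two nodes at one end (D_5). A semisimple Lie algebra decomposes uniquely as the direct sum of simple ideals, one per connected component of its Dynkin diagram, so g ≅ A_5 ⊕ D_5 (dimension 35 + 45 = 80).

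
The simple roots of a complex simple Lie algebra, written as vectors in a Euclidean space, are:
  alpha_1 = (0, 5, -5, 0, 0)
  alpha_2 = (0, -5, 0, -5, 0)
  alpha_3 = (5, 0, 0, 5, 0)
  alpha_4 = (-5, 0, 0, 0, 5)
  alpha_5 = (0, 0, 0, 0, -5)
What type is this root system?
Compute the Cartan integers a_ij = 2(alpha_i, alpha_j)/(alpha_j, alpha_j); the resulting 5x5 Cartan matrix is
[[2, -1, 0, 0, 0], [-1, 2, -1, 0, 0], [0, -1, 2, -1, 0], [0, 0, -1, 2, -2], [0, 0, 0, -1, 2]].
The roots have two lengths (squared-length ratio 2:1); the short ones are alpha_{5}. The associated Dynkin diagram is a chain of 5 nodes with a double edge at one end; the terminal node there is the unique short simple root (B_5), so the type is B_5 (the algebra so(11)).

B_5 (so(11))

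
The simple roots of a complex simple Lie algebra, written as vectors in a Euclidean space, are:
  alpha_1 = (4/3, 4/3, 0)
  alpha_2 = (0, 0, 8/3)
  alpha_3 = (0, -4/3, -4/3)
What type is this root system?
type C_3

Compute the Cartan integers a_ij = 2(alpha_i, alpha_j)/(alpha_j, alpha_j); the resulting 3x3 Cartan matrix is
[[2, 0, -1], [0, 2, -2], [-1, -1, 2]].
The roots have two lengths (squared-length ratio 2:1); the short ones are alpha_{1,3}. The associated Dynkin diagram is a chain of 3 nodes with a double edge at one end; the terminal node there is the unique long simple root (C_3), so the type is C_3 (the algebra sp(6)).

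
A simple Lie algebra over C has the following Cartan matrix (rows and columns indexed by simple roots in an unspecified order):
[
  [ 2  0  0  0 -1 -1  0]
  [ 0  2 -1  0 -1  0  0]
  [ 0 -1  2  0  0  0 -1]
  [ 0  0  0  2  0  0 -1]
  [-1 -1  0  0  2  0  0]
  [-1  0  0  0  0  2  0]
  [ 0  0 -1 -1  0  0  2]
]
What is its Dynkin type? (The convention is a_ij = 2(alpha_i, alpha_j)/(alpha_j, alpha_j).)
type A_7

The matrix has rank 7 with 2's on the diagonal. Reading the off-diagonal entries as Dynkin edges (a single edge where a_ij = a_ji = -1; a double or triple edge where a_ij * a_ji = 2 or 3), the diagram is a chain of 7 nodes with single edges (A_7). One simple-root ordering that puts it in standard form is (alpha_6, alpha_1, alpha_5, alpha_2, alpha_3, alpha_7, alpha_4). So the algebra is type A_7, i.e. sl(8).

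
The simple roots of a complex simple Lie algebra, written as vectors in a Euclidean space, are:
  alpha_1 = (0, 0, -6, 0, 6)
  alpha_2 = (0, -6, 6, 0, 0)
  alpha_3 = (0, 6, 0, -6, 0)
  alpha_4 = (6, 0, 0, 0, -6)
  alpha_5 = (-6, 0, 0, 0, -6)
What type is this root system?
Compute the Cartan integers a_ij = 2(alpha_i, alpha_j)/(alpha_j, alpha_j); the resulting 5x5 Cartan matrix is
[[2, -1, 0, -1, -1], [-1, 2, -1, 0, 0], [0, -1, 2, 0, 0], [-1, 0, 0, 2, 0], [-1, 0, 0, 0, 2]].
All simple roots have the same length, so the diagram is simply laced. The associated Dynkin diagram is a chain of 3 nodes with a fork of two nodes at one end (D_5), so the type is D_5 (the algebra so(10)).

type D_5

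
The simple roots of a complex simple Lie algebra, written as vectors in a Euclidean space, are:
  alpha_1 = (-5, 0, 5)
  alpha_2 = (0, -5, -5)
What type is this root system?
A_2 (sl(3))

Compute the Cartan integers a_ij = 2(alpha_i, alpha_j)/(alpha_j, alpha_j); the resulting 2x2 Cartan matrix is
[[2, -1], [-1, 2]].
All simple roots have the same length, so the diagram is simply laced. The associated Dynkin diagram is a chain of 2 nodes with single edges (A_2), so the type is A_2 (the algebra sl(3)).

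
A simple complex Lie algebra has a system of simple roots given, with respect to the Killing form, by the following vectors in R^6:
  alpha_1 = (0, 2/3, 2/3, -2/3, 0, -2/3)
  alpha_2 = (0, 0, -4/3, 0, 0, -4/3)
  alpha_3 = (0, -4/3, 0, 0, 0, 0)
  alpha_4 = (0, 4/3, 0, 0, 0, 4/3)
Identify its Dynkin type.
Compute the Cartan integers a_ij = 2(alpha_i, alpha_j)/(alpha_j, alpha_j); the resulting 4x4 Cartan matrix is
[[2, 0, -1, 0], [0, 2, 0, -1], [-1, 0, 2, -1], [0, -1, -2, 2]].
The roots have two lengths (squared-length ratio 2:1); the short ones are alpha_{1,3}. The associated Dynkin diagram is a chain of 4 nodes with a double edge between the middle two (F_4), so the type is F_4.

F_4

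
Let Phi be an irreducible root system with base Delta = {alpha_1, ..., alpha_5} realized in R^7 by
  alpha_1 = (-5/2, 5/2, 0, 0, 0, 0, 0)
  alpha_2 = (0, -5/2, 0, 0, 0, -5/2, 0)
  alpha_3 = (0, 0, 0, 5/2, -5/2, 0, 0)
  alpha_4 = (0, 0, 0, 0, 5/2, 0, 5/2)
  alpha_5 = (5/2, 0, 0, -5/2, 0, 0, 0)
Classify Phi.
Compute the Cartan integers a_ij = 2(alpha_i, alpha_j)/(alpha_j, alpha_j); the resulting 5x5 Cartan matrix is
[[2, -1, 0, 0, -1], [-1, 2, 0, 0, 0], [0, 0, 2, -1, -1], [0, 0, -1, 2, 0], [-1, 0, -1, 0, 2]].
All simple roots have the same length, so the diagram is simply laced. The associated Dynkin diagram is a chain of 5 nodes with single edges (A_5), so the type is A_5 (the algebra sl(6)).

type A_5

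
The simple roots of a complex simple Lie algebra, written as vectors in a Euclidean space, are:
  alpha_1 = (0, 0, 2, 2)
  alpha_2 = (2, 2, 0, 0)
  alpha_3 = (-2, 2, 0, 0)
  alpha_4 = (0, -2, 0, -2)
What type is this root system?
D4

Compute the Cartan integers a_ij = 2(alpha_i, alpha_j)/(alpha_j, alpha_j); the resulting 4x4 Cartan matrix is
[[2, 0, 0, -1], [0, 2, 0, -1], [0, 0, 2, -1], [-1, -1, -1, 2]].
All simple roots have the same length, so the diagram is simply laced. The associated Dynkin diagram is a chain of 2 nodes with a fork of two nodes at one end (D_4), so the type is D_4 (the algebra so(8)).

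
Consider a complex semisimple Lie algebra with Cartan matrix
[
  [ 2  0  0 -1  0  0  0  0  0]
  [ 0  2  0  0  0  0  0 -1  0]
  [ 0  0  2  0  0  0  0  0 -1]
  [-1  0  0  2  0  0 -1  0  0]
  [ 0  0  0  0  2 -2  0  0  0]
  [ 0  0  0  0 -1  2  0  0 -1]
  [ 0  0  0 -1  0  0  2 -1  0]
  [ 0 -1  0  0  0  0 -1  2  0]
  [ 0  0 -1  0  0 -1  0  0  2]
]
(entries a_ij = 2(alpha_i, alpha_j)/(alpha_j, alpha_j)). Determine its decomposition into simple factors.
The diagram associated to this matrix has two connected components: the simple roots {alpha_1, alpha_2, alpha_4, alpha_7, alpha_8} form a chain of 5 nodes with single edges (A_5), and {alpha_3, alpha_5, alpha_6, alpha_9} form a chain of 4 nodes with a double edge at one end; the terminal node there is the unique long simple root (C_4). A semisimple Lie algebra decomposes uniquely as the direct sum of simple ideals, one per connected component of its Dynkin diagram, so g ≅ A_5 ⊕ C_4 (dimension 35 + 36 = 71).

A_5 + C_4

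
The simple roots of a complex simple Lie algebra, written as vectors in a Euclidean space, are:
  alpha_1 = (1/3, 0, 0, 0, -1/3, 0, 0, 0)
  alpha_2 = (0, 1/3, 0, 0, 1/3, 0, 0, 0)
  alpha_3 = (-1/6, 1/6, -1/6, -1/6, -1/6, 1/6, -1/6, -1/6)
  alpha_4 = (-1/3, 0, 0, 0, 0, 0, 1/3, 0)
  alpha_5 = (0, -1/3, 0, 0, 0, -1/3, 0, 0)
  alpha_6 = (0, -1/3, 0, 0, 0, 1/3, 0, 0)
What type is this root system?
Compute the Cartan integers a_ij = 2(alpha_i, alpha_j)/(alpha_j, alpha_j); the resulting 6x6 Cartan matrix is
[[2, -1, 0, -1, 0, 0], [-1, 2, 0, 0, -1, -1], [0, 0, 2, 0, -1, 0], [-1, 0, 0, 2, 0, 0], [0, -1, -1, 0, 2, 0], [0, -1, 0, 0, 0, 2]].
All simple roots have the same length, so the diagram is simply laced. The associated Dynkin diagram is a chain of 5 nodes with one extra node attached to the third node from one end (E_6), so the type is E_6.

E_6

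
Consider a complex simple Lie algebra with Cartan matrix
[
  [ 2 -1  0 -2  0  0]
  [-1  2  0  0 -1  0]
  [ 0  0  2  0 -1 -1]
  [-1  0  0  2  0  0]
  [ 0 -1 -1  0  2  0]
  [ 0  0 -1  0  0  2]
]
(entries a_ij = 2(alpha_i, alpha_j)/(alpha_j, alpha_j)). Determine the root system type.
The matrix has rank 6 with 2's on the diagonal. Reading the off-diagonal entries as Dynkin edges (a single edge where a_ij = a_ji = -1; a double or triple edge where a_ij * a_ji = 2 or 3), the diagram is a chain of 6 nodes with a double edge at one end; the terminal node there is the unique short simple root (B_6). One simple-root ordering that puts it in standard form is (alpha_6, alpha_3, alpha_5, alpha_2, alpha_1, alpha_4). So the algebra is type B_6, i.e. so(13).

type B_6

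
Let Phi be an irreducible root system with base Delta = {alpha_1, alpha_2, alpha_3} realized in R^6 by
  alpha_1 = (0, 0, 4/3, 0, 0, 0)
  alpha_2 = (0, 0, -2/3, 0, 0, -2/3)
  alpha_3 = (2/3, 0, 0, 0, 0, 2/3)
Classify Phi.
Compute the Cartan integers a_ij = 2(alpha_i, alpha_j)/(alpha_j, alpha_j); the resulting 3x3 Cartan matrix is
[[2, -2, 0], [-1, 2, -1], [0, -1, 2]].
The roots have two lengths (squared-length ratio 2:1); the short ones are alpha_{2,3}. The associated Dynkin diagram is a chain of 3 nodes with a double edge at one end; the terminal node there is the unique long simple root (C_3), so the type is C_3 (the algebra sp(6)).

C_3 (sp(6))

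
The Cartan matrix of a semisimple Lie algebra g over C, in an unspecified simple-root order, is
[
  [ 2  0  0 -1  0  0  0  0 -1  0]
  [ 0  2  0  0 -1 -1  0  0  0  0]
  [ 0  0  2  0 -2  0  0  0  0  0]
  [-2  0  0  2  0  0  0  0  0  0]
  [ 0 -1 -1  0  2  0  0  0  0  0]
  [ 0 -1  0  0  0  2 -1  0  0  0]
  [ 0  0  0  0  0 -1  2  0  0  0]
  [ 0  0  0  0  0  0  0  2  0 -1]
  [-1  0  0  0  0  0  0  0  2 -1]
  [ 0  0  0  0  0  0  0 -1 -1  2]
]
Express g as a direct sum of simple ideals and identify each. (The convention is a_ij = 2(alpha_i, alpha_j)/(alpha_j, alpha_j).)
The diagram associated to this matrix has two connected components: the simple roots {alpha_1, alpha_4, alpha_8, alpha_9, alpha_10} form a chain of 5 nodes with a double edge at one end; the terminal node there is the unique long simple root (C_5), and {alpha_2, alpha_3, alpha_5, alpha_6, alpha_7} form a chain of 5 nodes with a double edge at one end; the terminal node there is the unique long simple root (C_5). A semisimple Lie algebra decomposes uniquely as the direct sum of simple ideals, one per connected component of its Dynkin diagram, so g ≅ C_5 ⊕ C_5 (dimension 55 + 55 = 110).

C_5 (sp(10)) ⊕ C_5 (sp(10))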